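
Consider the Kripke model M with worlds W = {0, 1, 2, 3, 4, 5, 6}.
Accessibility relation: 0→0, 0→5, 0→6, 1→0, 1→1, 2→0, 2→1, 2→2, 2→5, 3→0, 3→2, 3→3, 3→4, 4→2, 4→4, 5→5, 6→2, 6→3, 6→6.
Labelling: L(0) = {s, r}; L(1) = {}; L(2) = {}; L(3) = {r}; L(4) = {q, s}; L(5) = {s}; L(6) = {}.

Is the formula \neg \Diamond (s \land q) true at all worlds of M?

Let φ = \neg \Diamond (s \land q). Evaluate φ at each world:
  0 (successors {0, 5, 6}): φ is true.
  1 (successors {0, 1}): φ is true.
  2 (successors {0, 1, 2, 5}): φ is true.
  3 (successors {0, 2, 3, 4}): φ is false.
  4 (successors {2, 4}): φ is false.
  5 (successors {5}): φ is true.
  6 (successors {2, 3, 6}): φ is true.
Detail at 3 (counterexample):
  At 3: \Diamond (s \land q) is true, so \neg \Diamond (s \land q) is false.
    At 3: \Diamond (s \land q) requires s \land q at some successor in {0, 2, 3, 4}.
      s \land q holds at 4, so \Diamond (s \land q) is true at 3.

No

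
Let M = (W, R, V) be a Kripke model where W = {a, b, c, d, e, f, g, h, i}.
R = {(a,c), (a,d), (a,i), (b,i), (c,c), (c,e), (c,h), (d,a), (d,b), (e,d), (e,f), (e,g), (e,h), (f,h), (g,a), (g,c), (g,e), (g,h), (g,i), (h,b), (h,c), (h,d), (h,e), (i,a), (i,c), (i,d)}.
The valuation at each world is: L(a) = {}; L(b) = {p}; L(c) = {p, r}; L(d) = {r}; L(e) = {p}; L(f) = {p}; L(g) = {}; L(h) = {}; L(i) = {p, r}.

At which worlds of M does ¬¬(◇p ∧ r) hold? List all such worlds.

c, d, i

Let φ = ¬¬(◇p ∧ r). Evaluate φ at each world:
  a (successors {c, d, i}): φ is false.
  b (successors {i}): φ is false.
  c (successors {c, e, h}): φ is true.
  d (successors {a, b}): φ is true.
  e (successors {d, f, g, h}): φ is false.
  f (successors {h}): φ is false.
  g (successors {a, c, e, h, i}): φ is false.
  h (successors {b, c, d, e}): φ is false.
  i (successors {a, c, d}): φ is true.
For instance, at a:
  At a: ¬(◇p ∧ r) is true, so ¬¬(◇p ∧ r) is false.
    At a: ◇p ∧ r is false, so ¬(◇p ∧ r) is true.
      At a: ◇p is true, r is false, so ◇p ∧ r is false.
Satisfying worlds: {c, d, i}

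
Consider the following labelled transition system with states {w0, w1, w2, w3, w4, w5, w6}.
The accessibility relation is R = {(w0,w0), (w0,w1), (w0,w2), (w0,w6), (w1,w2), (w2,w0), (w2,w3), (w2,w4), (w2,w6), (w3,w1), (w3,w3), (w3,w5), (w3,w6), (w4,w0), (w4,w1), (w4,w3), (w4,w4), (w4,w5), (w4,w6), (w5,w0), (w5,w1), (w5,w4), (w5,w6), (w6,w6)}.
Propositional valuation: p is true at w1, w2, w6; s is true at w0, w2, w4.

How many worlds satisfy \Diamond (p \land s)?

Let φ = \Diamond (p \land s). Evaluate φ at each world:
  w0 (successors {w0, w1, w2, w6}): φ is true.
  w1 (successors {w2}): φ is true.
  w2 (successors {w0, w3, w4, w6}): φ is false.
  w3 (successors {w1, w3, w5, w6}): φ is false.
  w4 (successors {w0, w1, w3, w4, w5, w6}): φ is false.
  w5 (successors {w0, w1, w4, w6}): φ is false.
  w6 (successors {w6}): φ is false.
For instance, at w5:
  At w5: \Diamond (p \land s) requires p \land s at some successor in {w0, w1, w4, w6}.
    At w0: p \land s is false.
    At w1: p \land s is false.
    At w4: p \land s is false.
    At w6: p \land s is false.
  So \Diamond (p \land s) is false at w5.
Satisfying worlds: {w0, w1}

2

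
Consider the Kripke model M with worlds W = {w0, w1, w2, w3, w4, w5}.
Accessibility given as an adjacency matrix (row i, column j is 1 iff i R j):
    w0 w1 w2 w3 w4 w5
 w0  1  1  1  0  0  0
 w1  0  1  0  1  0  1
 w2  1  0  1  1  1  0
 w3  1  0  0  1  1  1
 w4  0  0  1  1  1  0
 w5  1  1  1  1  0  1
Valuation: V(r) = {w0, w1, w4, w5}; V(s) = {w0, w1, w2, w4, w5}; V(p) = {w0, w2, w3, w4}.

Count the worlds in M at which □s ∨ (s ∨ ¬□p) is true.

Let φ = □s ∨ (s ∨ ¬□p). Evaluate φ at each world:
  w0 (successors {w0, w1, w2}): φ is true.
  w1 (successors {w1, w3, w5}): φ is true.
  w2 (successors {w0, w2, w3, w4}): φ is true.
  w3 (successors {w0, w3, w4, w5}): φ is true.
  w4 (successors {w2, w3, w4}): φ is true.
  w5 (successors {w0, w1, w2, w3, w5}): φ is true.
For instance, at w2:
  At w2: □s is false, s ∨ ¬□p is true, so □s ∨ (s ∨ ¬□p) is true.
    At w2: □s requires s at every successor {w0, w2, w3, w4}.
      s fails at w3, so □s is false at w2.
    At w2: s is true, ¬□p is false, so s ∨ ¬□p is true.
      At w2: □p is true, so ¬□p is false.
Satisfying worlds: {w0, w1, w2, w3, w4, w5}

6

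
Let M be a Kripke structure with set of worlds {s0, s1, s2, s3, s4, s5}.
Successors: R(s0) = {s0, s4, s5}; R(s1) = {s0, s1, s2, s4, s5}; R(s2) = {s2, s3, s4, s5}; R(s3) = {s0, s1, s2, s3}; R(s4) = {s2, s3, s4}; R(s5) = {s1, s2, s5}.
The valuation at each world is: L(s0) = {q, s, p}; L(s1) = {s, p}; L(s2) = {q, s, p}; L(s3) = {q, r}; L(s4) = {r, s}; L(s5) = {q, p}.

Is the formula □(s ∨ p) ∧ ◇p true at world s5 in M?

At s5: □(s ∨ p) is true, ◇p is true, so □(s ∨ p) ∧ ◇p is true.
  At s5: □(s ∨ p) requires s ∨ p at every successor {s1, s2, s5}.
    At s1: s ∨ p is true.
    At s2: s ∨ p is true.
    At s5: s ∨ p is true.
  So □(s ∨ p) is true at s5.
  At s5: ◇p requires p at some successor in {s1, s2, s5}.
    p holds at s1, so ◇p is true at s5.

Yes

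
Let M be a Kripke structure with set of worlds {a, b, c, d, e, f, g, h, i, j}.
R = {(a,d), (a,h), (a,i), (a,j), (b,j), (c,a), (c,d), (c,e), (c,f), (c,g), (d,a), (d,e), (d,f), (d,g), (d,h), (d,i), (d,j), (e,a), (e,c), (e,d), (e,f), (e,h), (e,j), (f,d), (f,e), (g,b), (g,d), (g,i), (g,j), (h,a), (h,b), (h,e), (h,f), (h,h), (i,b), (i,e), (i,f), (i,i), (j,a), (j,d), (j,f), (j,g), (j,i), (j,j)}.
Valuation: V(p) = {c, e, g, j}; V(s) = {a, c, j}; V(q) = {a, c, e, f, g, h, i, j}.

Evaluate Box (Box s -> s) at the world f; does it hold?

At f: Box (Box s -> s) requires Box s -> s at every successor {d, e}.
    At d: Box s is false, s is false, so Box s -> s is true.
      At d: Box s requires s at every successor {a, e, f, g, h, i, j}.
        s fails at e, so Box s is false at d.
    At e: Box s is false, s is false, so Box s -> s is true.
      At e: Box s requires s at every successor {a, c, d, f, h, j}.
        s fails at d, so Box s is false at e.
So Box (Box s -> s) is true at f.

Yes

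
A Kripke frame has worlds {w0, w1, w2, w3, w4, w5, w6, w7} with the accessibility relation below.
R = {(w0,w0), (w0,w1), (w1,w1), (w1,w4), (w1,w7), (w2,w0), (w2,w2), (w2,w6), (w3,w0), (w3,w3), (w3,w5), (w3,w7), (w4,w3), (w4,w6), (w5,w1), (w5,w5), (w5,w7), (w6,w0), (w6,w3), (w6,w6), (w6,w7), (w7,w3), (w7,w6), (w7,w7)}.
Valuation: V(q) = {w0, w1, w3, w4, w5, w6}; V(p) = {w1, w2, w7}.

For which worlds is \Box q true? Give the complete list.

w0, w4

Let φ = \Box q. Evaluate φ at each world:
  w0 (successors {w0, w1}): φ is true.
  w1 (successors {w1, w4, w7}): φ is false.
  w2 (successors {w0, w2, w6}): φ is false.
  w3 (successors {w0, w3, w5, w7}): φ is false.
  w4 (successors {w3, w6}): φ is true.
  w5 (successors {w1, w5, w7}): φ is false.
  w6 (successors {w0, w3, w6, w7}): φ is false.
  w7 (successors {w3, w6, w7}): φ is false.
For instance, at w4:
  At w4: \Box q requires q at every successor {w3, w6}.
    At w3: q is true.
    At w6: q is true.
  So \Box q is true at w4.
Satisfying worlds: {w0, w4}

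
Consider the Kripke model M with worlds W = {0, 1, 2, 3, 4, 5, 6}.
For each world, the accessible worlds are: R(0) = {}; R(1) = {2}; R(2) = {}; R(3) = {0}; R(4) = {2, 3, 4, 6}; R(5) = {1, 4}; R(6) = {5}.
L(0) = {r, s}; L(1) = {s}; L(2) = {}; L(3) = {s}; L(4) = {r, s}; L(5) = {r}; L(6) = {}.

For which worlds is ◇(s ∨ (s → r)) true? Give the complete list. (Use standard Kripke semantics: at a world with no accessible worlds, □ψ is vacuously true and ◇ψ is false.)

1, 3, 4, 5, 6

Let φ = ◇(s ∨ (s → r)). Evaluate φ at each world:
  0 (successors ∅): φ is false.
  1 (successors {2}): φ is true.
  2 (successors ∅): φ is false.
  3 (successors {0}): φ is true.
  4 (successors {2, 3, 4, 6}): φ is true.
  5 (successors {1, 4}): φ is true.
  6 (successors {5}): φ is true.
For instance, at 6:
  At 6: ◇(s ∨ (s → r)) requires s ∨ (s → r) at some successor in {5}.
    s ∨ (s → r) holds at 5, so ◇(s ∨ (s → r)) is true at 6.
Satisfying worlds: {1, 3, 4, 5, 6}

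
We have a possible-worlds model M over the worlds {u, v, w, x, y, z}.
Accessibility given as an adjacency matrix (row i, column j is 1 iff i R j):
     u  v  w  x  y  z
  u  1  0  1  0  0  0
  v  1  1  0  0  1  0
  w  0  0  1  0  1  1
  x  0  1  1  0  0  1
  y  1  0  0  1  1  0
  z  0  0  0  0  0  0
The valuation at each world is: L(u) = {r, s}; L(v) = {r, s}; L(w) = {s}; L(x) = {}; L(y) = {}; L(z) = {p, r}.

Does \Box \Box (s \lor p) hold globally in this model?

Let φ = \Box \Box (s \lor p). Evaluate φ at each world:
  u (successors {u, w}): φ is false.
  v (successors {u, v, y}): φ is false.
  w (successors {w, y, z}): φ is false.
  x (successors {v, w, z}): φ is false.
  y (successors {u, x, y}): φ is false.
  z (successors ∅): φ is true.
Detail at u (counterexample):
  At u: \Box \Box (s \lor p) requires \Box (s \lor p) at every successor {u, w}.
    \Box (s \lor p) fails at w, so \Box \Box (s \lor p) is false at u.
      At w: \Box (s \lor p) requires s \lor p at every successor {w, y, z}.
        s \lor p fails at y, so \Box (s \lor p) is false at w.

No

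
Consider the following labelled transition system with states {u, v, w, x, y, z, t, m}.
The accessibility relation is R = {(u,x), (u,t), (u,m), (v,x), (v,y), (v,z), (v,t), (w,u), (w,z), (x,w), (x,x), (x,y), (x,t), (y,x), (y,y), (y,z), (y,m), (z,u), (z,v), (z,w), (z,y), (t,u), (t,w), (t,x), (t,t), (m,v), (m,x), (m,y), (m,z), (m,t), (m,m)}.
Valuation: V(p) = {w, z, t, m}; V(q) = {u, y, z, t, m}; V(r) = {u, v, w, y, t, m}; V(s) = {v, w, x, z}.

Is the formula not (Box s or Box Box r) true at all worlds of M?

Yes

Let φ = not (Box s or Box Box r). Evaluate φ at each world:
  u (successors {x, t, m}): φ is true.
  v (successors {x, y, z, t}): φ is true.
  w (successors {u, z}): φ is true.
  x (successors {w, x, y, t}): φ is true.
  y (successors {x, y, z, m}): φ is true.
  z (successors {u, v, w, y}): φ is true.
  t (successors {u, w, x, t}): φ is true.
  m (successors {v, x, y, z, t, m}): φ is true.
For instance, at x:
  At x: Box s or Box Box r is false, so not (Box s or Box Box r) is true.
    At x: Box s is false, Box Box r is false, so Box s or Box Box r is false.
      At x: Box s requires s at every successor {w, x, y, t}.
        s fails at y, so Box s is false at x.
      At x: Box Box r requires Box r at every successor {w, x, y, t}.
        Box r fails at w, so Box Box r is false at x.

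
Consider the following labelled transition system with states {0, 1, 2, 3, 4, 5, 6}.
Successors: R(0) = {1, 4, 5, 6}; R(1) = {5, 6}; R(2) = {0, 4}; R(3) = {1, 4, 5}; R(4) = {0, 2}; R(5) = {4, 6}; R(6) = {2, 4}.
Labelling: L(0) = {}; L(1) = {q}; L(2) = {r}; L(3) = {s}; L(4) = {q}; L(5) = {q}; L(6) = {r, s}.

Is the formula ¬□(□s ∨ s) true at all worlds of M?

Let φ = ¬□(□s ∨ s). Evaluate φ at each world:
  0 (successors {1, 4, 5, 6}): φ is true.
  1 (successors {5, 6}): φ is true.
  2 (successors {0, 4}): φ is true.
  3 (successors {1, 4, 5}): φ is true.
  4 (successors {0, 2}): φ is true.
  5 (successors {4, 6}): φ is true.
  6 (successors {2, 4}): φ is true.
For instance, at 2:
  At 2: □(□s ∨ s) is false, so ¬□(□s ∨ s) is true.
    At 2: □(□s ∨ s) requires □s ∨ s at every successor {0, 4}.
      □s ∨ s fails at 0, so □(□s ∨ s) is false at 2.

Yes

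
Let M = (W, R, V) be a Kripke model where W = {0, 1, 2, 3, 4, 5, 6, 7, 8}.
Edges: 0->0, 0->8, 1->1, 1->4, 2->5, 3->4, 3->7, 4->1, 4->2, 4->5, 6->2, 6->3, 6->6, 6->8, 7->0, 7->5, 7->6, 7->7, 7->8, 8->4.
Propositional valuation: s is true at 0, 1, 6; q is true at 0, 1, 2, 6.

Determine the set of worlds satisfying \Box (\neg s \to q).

5

Let φ = \Box (\neg s \to q). Evaluate φ at each world:
  0 (successors {0, 8}): φ is false.
  1 (successors {1, 4}): φ is false.
  2 (successors {5}): φ is false.
  3 (successors {4, 7}): φ is false.
  4 (successors {1, 2, 5}): φ is false.
  5 (successors ∅): φ is true.
  6 (successors {2, 3, 6, 8}): φ is false.
  7 (successors {0, 5, 6, 7, 8}): φ is false.
  8 (successors {4}): φ is false.
For instance, at 8:
  At 8: \Box (\neg s \to q) requires \neg s \to q at every successor {4}.
    \neg s \to q fails at 4, so \Box (\neg s \to q) is false at 8.
Satisfying worlds: {5}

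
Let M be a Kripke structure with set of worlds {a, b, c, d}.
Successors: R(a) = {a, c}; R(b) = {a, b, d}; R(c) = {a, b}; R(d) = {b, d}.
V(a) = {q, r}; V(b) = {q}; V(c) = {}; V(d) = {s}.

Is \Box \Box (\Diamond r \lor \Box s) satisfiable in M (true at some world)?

Let φ = \Box \Box (\Diamond r \lor \Box s). Evaluate φ at each world:
  a (successors {a, c}): φ is true.
  b (successors {a, b, d}): φ is false.
  c (successors {a, b}): φ is false.
  d (successors {b, d}): φ is false.
Detail at a (witness):
  At a: \Box \Box (\Diamond r \lor \Box s) requires \Box (\Diamond r \lor \Box s) at every successor {a, c}.
      At a: \Box (\Diamond r \lor \Box s) requires \Diamond r \lor \Box s at every successor {a, c}.
        At a: \Diamond r \lor \Box s is true.
        At c: \Diamond r \lor \Box s is true.
      So \Box (\Diamond r \lor \Box s) is true at a.
      At c: \Box (\Diamond r \lor \Box s) requires \Diamond r \lor \Box s at every successor {a, b}.
        At a: \Diamond r \lor \Box s is true.
        At b: \Diamond r \lor \Box s is true.
      So \Box (\Diamond r \lor \Box s) is true at c.
  So \Box \Box (\Diamond r \lor \Box s) is true at a.

Yes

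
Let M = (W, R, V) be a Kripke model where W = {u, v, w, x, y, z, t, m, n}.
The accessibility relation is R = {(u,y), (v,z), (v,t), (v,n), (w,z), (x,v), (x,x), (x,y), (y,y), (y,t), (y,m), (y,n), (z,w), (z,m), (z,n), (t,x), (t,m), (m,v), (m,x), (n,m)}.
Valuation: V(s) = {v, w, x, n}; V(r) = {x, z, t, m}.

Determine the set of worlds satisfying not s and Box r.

t

Let φ = not s and Box r. Evaluate φ at each world:
  u (successors {y}): φ is false.
  v (successors {z, t, n}): φ is false.
  w (successors {z}): φ is false.
  x (successors {v, x, y}): φ is false.
  y (successors {y, t, m, n}): φ is false.
  z (successors {w, m, n}): φ is false.
  t (successors {x, m}): φ is true.
  m (successors {v, x}): φ is false.
  n (successors {m}): φ is false.
For instance, at u:
  At u: not s is true, Box r is false, so not s and Box r is false.
    At u: Box r requires r at every successor {y}.
      r fails at y, so Box r is false at u.
Satisfying worlds: {t}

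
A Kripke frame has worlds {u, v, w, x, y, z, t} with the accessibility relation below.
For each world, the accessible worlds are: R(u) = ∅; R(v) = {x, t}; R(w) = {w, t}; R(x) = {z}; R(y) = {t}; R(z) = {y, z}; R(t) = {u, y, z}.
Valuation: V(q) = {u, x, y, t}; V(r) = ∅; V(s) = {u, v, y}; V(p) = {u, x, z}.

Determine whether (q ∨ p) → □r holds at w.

Yes

At w: q ∨ p is false, □r is false, so (q ∨ p) → □r is true.
  At w: □r requires r at every successor {w, t}.
    r fails at w, so □r is false at w.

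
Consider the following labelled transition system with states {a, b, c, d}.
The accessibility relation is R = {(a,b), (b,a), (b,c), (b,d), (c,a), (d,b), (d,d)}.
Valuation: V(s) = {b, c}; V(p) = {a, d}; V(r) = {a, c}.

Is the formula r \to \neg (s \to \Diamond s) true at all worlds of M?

No

Let φ = r \to \neg (s \to \Diamond s). Evaluate φ at each world:
  a (successors {b}): φ is false.
  b (successors {a, c, d}): φ is true.
  c (successors {a}): φ is true.
  d (successors {b, d}): φ is true.
Detail at a (counterexample):
  At a: r is true, \neg (s \to \Diamond s) is false, so r \to \neg (s \to \Diamond s) is false.
    At a: s \to \Diamond s is true, so \neg (s \to \Diamond s) is false.
      At a: s is false, \Diamond s is true, so s \to \Diamond s is true.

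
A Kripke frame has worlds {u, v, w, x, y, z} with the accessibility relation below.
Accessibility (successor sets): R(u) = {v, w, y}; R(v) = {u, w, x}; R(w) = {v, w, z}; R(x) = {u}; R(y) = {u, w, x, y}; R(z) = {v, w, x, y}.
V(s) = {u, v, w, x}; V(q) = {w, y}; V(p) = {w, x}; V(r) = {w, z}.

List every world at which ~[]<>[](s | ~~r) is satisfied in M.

Let φ = ~[]<>[](s | ~~r). Evaluate φ at each world:
  u (successors {v, w, y}): φ is false.
  v (successors {u, w, x}): φ is true.
  w (successors {v, w, z}): φ is false.
  x (successors {u}): φ is false.
  y (successors {u, w, x, y}): φ is true.
  z (successors {v, w, x, y}): φ is true.
For instance, at y:
  At y: []<>[](s | ~~r) is false, so ~[]<>[](s | ~~r) is true.
    At y: []<>[](s | ~~r) requires <>[](s | ~~r) at every successor {u, w, x, y}.
      <>[](s | ~~r) fails at x, so []<>[](s | ~~r) is false at y.
Satisfying worlds: {v, y, z}

v, y, z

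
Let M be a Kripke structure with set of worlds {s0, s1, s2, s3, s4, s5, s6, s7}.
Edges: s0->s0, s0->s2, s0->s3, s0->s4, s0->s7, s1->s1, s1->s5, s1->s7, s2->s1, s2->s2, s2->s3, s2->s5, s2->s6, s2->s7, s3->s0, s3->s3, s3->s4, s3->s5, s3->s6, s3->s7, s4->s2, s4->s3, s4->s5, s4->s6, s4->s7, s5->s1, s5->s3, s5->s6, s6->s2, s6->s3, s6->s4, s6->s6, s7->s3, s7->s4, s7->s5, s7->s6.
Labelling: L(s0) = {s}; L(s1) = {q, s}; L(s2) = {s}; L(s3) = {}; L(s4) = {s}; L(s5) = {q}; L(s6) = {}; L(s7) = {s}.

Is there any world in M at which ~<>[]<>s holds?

Recall that []ψ holds at a world iff ψ holds at every accessible world, and <>ψ holds iff ψ holds at some accessible world.
Let φ = ~<>[]<>s. Evaluate φ at each world:
  s0 (successors {s0, s2, s3, s4, s7}): φ is false.
  s1 (successors {s1, s5, s7}): φ is false.
  s2 (successors {s1, s2, s3, s5, s6, s7}): φ is false.
  s3 (successors {s0, s3, s4, s5, s6, s7}): φ is false.
  s4 (successors {s2, s3, s5, s6, s7}): φ is false.
  s5 (successors {s1, s3, s6}): φ is false.
  s6 (successors {s2, s3, s4, s6}): φ is false.
  s7 (successors {s3, s4, s5, s6}): φ is false.
For instance, at s2:
  At s2: <>[]<>s is true, so ~<>[]<>s is false.
    At s2: <>[]<>s requires []<>s at some successor in {s1, s2, s3, s5, s6, s7}.
      []<>s holds at s1, so <>[]<>s is true at s2.

No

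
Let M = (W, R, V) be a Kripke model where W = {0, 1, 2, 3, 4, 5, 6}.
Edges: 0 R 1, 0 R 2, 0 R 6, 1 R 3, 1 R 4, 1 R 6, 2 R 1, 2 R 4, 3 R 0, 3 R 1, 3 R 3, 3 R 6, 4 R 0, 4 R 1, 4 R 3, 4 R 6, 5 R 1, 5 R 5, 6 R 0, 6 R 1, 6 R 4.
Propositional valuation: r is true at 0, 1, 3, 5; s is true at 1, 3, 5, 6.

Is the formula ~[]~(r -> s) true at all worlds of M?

Yes

Let φ = ~[]~(r -> s). Evaluate φ at each world:
  0 (successors {1, 2, 6}): φ is true.
  1 (successors {3, 4, 6}): φ is true.
  2 (successors {1, 4}): φ is true.
  3 (successors {0, 1, 3, 6}): φ is true.
  4 (successors {0, 1, 3, 6}): φ is true.
  5 (successors {1, 5}): φ is true.
  6 (successors {0, 1, 4}): φ is true.
For instance, at 4:
  At 4: []~(r -> s) is false, so ~[]~(r -> s) is true.
    At 4: []~(r -> s) requires ~(r -> s) at every successor {0, 1, 3, 6}.
      ~(r -> s) fails at 1, so []~(r -> s) is false at 4.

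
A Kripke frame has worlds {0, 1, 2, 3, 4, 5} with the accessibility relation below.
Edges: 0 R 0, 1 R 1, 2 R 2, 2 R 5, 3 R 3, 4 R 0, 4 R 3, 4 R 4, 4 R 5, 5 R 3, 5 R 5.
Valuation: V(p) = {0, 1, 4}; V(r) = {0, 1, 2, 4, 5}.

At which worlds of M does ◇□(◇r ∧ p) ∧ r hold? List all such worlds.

Let φ = ◇□(◇r ∧ p) ∧ r. Evaluate φ at each world:
  0 (successors {0}): φ is true.
  1 (successors {1}): φ is true.
  2 (successors {2, 5}): φ is false.
  3 (successors {3}): φ is false.
  4 (successors {0, 3, 4, 5}): φ is true.
  5 (successors {3, 5}): φ is false.
For instance, at 3:
  At 3: ◇□(◇r ∧ p) is false, r is false, so ◇□(◇r ∧ p) ∧ r is false.
    At 3: ◇□(◇r ∧ p) requires □(◇r ∧ p) at some successor in {3}.
      At 3: □(◇r ∧ p) is false.
    So ◇□(◇r ∧ p) is false at 3.
Satisfying worlds: {0, 1, 4}

0, 1, 4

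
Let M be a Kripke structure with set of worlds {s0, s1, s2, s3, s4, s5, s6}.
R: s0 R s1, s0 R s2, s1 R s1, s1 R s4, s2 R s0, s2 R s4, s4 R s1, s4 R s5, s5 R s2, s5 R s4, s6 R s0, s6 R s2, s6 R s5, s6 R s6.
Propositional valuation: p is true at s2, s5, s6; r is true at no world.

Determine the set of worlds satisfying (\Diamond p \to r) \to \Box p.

s0, s3, s4, s5, s6

Let φ = (\Diamond p \to r) \to \Box p. Evaluate φ at each world:
  s0 (successors {s1, s2}): φ is true.
  s1 (successors {s1, s4}): φ is false.
  s2 (successors {s0, s4}): φ is false.
  s3 (successors ∅): φ is true.
  s4 (successors {s1, s5}): φ is true.
  s5 (successors {s2, s4}): φ is true.
  s6 (successors {s0, s2, s5, s6}): φ is true.
For instance, at s5:
  At s5: \Diamond p \to r is false, \Box p is false, so (\Diamond p \to r) \to \Box p is true.
    At s5: \Diamond p is true, r is false, so \Diamond p \to r is false.
      At s5: \Diamond p requires p at some successor in {s2, s4}.
        p holds at s2, so \Diamond p is true at s5.
    At s5: \Box p requires p at every successor {s2, s4}.
      p fails at s4, so \Box p is false at s5.
Satisfying worlds: {s0, s3, s4, s5, s6}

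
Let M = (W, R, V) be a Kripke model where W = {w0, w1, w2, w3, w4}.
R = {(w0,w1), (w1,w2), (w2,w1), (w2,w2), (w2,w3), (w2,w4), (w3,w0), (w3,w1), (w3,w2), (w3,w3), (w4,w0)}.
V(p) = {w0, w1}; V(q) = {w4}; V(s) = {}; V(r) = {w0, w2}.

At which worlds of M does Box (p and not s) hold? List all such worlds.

Recall that Box ψ holds at a world iff ψ holds at every accessible world, and Dia ψ holds iff ψ holds at some accessible world.
Let φ = Box (p and not s). Evaluate φ at each world:
  w0 (successors {w1}): φ is true.
  w1 (successors {w2}): φ is false.
  w2 (successors {w1, w2, w3, w4}): φ is false.
  w3 (successors {w0, w1, w2, w3}): φ is false.
  w4 (successors {w0}): φ is true.
For instance, at w3:
  At w3: Box (p and not s) requires p and not s at every successor {w0, w1, w2, w3}.
    p and not s fails at w2, so Box (p and not s) is false at w3.
Satisfying worlds: {w0, w4}

w0, w4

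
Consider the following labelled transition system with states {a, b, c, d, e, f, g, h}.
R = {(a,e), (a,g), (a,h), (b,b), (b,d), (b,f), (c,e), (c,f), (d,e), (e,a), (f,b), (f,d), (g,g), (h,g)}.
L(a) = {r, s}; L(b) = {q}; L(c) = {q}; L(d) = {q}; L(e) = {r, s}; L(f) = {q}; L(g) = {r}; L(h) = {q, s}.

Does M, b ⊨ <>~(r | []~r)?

At b: <>~(r | []~r) requires ~(r | []~r) at some successor in {b, d, f}.
  ~(r | []~r) holds at d, so <>~(r | []~r) is true at b.
    At d: r | []~r is false, so ~(r | []~r) is true.
      At d: r is false, []~r is false, so r | []~r is false.

Yes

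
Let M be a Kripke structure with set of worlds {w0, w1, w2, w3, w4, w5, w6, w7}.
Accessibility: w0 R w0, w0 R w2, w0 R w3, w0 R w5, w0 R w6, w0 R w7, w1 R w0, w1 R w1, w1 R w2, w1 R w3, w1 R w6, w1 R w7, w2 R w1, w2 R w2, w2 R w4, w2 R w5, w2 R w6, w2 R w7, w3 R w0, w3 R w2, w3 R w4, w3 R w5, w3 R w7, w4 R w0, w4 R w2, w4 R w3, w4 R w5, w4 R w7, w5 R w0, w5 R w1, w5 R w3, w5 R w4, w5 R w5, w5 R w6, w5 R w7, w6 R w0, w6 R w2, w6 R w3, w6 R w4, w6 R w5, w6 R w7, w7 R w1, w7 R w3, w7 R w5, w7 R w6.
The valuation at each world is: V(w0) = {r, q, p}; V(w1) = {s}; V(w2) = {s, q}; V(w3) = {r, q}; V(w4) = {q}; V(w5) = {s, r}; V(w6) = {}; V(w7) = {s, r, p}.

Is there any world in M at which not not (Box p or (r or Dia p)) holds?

Recall that Box ψ holds at a world iff ψ holds at every accessible world, and Dia ψ holds iff ψ holds at some accessible world.
Let φ = not not (Box p or (r or Dia p)). Evaluate φ at each world:
  w0 (successors {w0, w2, w3, w5, w6, w7}): φ is true.
  w1 (successors {w0, w1, w2, w3, w6, w7}): φ is true.
  w2 (successors {w1, w2, w4, w5, w6, w7}): φ is true.
  w3 (successors {w0, w2, w4, w5, w7}): φ is true.
  w4 (successors {w0, w2, w3, w5, w7}): φ is true.
  w5 (successors {w0, w1, w3, w4, w5, w6, w7}): φ is true.
  w6 (successors {w0, w2, w3, w4, w5, w7}): φ is true.
  w7 (successors {w1, w3, w5, w6}): φ is true.
Detail at w0 (witness):
  At w0: not (Box p or (r or Dia p)) is false, so not not (Box p or (r or Dia p)) is true.
    At w0: Box p or (r or Dia p) is true, so not (Box p or (r or Dia p)) is false.
      At w0: Box p is false, r or Dia p is true, so Box p or (r or Dia p) is true.

Yes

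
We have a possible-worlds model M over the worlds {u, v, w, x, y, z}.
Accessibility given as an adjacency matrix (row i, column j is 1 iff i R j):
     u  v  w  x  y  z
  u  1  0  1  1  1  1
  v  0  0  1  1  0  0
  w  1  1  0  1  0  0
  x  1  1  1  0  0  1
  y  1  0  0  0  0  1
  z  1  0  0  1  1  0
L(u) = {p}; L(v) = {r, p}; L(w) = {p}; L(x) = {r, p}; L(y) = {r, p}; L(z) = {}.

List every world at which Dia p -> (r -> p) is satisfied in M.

u, v, w, x, y, z

Let φ = Dia p -> (r -> p). Evaluate φ at each world:
  u (successors {u, w, x, y, z}): φ is true.
  v (successors {w, x}): φ is true.
  w (successors {u, v, x}): φ is true.
  x (successors {u, v, w, z}): φ is true.
  y (successors {u, z}): φ is true.
  z (successors {u, x, y}): φ is true.
For instance, at u:
  At u: Dia p is true, r -> p is true, so Dia p -> (r -> p) is true.
    At u: Dia p requires p at some successor in {u, w, x, y, z}.
      p holds at u, so Dia p is true at u.
Satisfying worlds: {u, v, w, x, y, z}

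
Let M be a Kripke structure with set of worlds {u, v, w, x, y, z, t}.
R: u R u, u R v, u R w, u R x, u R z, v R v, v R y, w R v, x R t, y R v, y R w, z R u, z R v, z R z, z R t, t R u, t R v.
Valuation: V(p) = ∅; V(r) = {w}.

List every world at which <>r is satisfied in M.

u, y

Let φ = <>r. Evaluate φ at each world:
  u (successors {u, v, w, x, z}): φ is true.
  v (successors {v, y}): φ is false.
  w (successors {v}): φ is false.
  x (successors {t}): φ is false.
  y (successors {v, w}): φ is true.
  z (successors {u, v, z, t}): φ is false.
  t (successors {u, v}): φ is false.
For instance, at y:
  At y: <>r requires r at some successor in {v, w}.
    r holds at w, so <>r is true at y.
Satisfying worlds: {u, y}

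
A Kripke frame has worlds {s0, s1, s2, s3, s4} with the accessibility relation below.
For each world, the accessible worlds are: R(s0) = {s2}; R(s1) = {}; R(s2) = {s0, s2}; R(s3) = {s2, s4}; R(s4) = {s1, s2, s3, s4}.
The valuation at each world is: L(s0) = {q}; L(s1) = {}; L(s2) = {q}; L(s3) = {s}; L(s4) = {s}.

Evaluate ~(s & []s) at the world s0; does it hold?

Recall that []ψ holds at a world iff ψ holds at every accessible world, and <>ψ holds iff ψ holds at some accessible world.
At s0: s & []s is false, so ~(s & []s) is true.
  At s0: s is false, []s is false, so s & []s is false.
    At s0: []s requires s at every successor {s2}.
      s fails at s2, so []s is false at s0.

Yes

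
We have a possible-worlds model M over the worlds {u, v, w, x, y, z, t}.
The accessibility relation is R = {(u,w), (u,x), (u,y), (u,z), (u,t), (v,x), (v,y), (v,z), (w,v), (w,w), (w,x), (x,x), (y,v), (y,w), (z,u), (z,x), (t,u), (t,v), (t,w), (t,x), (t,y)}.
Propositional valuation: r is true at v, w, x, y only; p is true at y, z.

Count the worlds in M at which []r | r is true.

4

Let φ = []r | r. Evaluate φ at each world:
  u (successors {w, x, y, z, t}): φ is false.
  v (successors {x, y, z}): φ is true.
  w (successors {v, w, x}): φ is true.
  x (successors {x}): φ is true.
  y (successors {v, w}): φ is true.
  z (successors {u, x}): φ is false.
  t (successors {u, v, w, x, y}): φ is false.
For instance, at v:
  At v: []r is false, r is true, so []r | r is true.
    At v: []r requires r at every successor {x, y, z}.
      r fails at z, so []r is false at v.
Satisfying worlds: {v, w, x, y}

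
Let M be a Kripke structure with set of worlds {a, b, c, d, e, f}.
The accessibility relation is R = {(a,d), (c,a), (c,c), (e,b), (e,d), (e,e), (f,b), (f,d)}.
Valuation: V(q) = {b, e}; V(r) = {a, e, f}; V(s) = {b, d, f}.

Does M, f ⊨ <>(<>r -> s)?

At f: <>(<>r -> s) requires <>r -> s at some successor in {b, d}.
  <>r -> s holds at b, so <>(<>r -> s) is true at f.
    At b: <>r is false, s is true, so <>r -> s is true.
      At b: no accessible worlds, so <>r is false.

Yes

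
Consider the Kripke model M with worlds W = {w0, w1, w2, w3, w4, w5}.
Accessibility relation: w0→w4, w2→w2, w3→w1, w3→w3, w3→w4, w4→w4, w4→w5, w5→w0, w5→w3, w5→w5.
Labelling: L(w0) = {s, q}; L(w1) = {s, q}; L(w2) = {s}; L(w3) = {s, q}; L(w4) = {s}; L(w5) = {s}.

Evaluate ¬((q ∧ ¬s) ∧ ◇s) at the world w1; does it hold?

At w1: (q ∧ ¬s) ∧ ◇s is false, so ¬((q ∧ ¬s) ∧ ◇s) is true.
  At w1: q ∧ ¬s is false, ◇s is false, so (q ∧ ¬s) ∧ ◇s is false.
    At w1: no accessible worlds, so ◇s is false.

Yes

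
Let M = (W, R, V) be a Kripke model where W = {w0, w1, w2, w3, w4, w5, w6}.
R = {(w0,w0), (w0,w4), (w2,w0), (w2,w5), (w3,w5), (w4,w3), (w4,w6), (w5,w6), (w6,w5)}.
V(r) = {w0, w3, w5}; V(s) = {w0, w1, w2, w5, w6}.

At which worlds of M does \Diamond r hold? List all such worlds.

Let φ = \Diamond r. Evaluate φ at each world:
  w0 (successors {w0, w4}): φ is true.
  w1 (successors ∅): φ is false.
  w2 (successors {w0, w5}): φ is true.
  w3 (successors {w5}): φ is true.
  w4 (successors {w3, w6}): φ is true.
  w5 (successors {w6}): φ is false.
  w6 (successors {w5}): φ is true.
For instance, at w5:
  At w5: \Diamond r requires r at some successor in {w6}.
    At w6: r is false.
  So \Diamond r is false at w5.
Satisfying worlds: {w0, w2, w3, w4, w6}

w0, w2, w3, w4, w6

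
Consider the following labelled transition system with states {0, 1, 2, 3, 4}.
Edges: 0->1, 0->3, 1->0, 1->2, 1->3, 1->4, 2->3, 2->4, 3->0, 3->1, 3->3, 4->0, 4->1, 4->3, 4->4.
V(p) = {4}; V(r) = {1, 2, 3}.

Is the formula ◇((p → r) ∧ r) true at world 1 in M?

Yes

Recall that ◇ψ holds at a world iff ψ holds at some accessible world.
At 1: ◇((p → r) ∧ r) requires (p → r) ∧ r at some successor in {0, 2, 3, 4}.
  (p → r) ∧ r holds at 2, so ◇((p → r) ∧ r) is true at 1.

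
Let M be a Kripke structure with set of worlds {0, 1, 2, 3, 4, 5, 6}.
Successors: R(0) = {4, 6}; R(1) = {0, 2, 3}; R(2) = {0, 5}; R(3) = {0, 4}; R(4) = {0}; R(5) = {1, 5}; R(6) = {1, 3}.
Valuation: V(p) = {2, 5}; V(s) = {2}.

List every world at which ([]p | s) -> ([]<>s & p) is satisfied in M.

0, 1, 3, 4, 5, 6

Let φ = ([]p | s) -> ([]<>s & p). Evaluate φ at each world:
  0 (successors {4, 6}): φ is true.
  1 (successors {0, 2, 3}): φ is true.
  2 (successors {0, 5}): φ is false.
  3 (successors {0, 4}): φ is true.
  4 (successors {0}): φ is true.
  5 (successors {1, 5}): φ is true.
  6 (successors {1, 3}): φ is true.
For instance, at 4:
  At 4: []p | s is false, []<>s & p is false, so ([]p | s) -> ([]<>s & p) is true.
    At 4: []p is false, s is false, so []p | s is false.
      At 4: []p requires p at every successor {0}.
        p fails at 0, so []p is false at 4.
    At 4: []<>s is false, p is false, so []<>s & p is false.
      At 4: []<>s requires <>s at every successor {0}.
        <>s fails at 0, so []<>s is false at 4.
Satisfying worlds: {0, 1, 3, 4, 5, 6}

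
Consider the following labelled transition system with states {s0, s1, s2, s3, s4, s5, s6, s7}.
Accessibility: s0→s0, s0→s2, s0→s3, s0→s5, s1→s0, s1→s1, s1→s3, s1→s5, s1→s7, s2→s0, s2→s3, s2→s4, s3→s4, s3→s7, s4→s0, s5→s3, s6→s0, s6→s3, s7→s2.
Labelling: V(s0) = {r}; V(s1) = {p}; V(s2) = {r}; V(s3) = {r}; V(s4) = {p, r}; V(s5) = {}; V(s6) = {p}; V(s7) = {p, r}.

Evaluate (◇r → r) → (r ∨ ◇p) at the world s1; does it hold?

Recall that ◇ψ holds at a world iff ψ holds at some accessible world.
At s1: ◇r → r is false, r ∨ ◇p is true, so (◇r → r) → (r ∨ ◇p) is true.
  At s1: ◇r is true, r is false, so ◇r → r is false.
    At s1: ◇r requires r at some successor in {s0, s1, s3, s5, s7}.
      r holds at s0, so ◇r is true at s1.
  At s1: r is false, ◇p is true, so r ∨ ◇p is true.
    At s1: ◇p requires p at some successor in {s0, s1, s3, s5, s7}.
      p holds at s1, so ◇p is true at s1.

Yes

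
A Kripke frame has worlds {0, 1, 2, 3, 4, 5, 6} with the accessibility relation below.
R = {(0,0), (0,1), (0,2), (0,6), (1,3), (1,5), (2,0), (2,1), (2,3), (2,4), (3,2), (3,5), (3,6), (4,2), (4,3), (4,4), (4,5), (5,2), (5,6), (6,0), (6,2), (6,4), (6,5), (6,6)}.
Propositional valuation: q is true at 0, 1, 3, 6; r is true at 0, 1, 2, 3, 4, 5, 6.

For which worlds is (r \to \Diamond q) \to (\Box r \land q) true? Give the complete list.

Let φ = (r \to \Diamond q) \to (\Box r \land q). Evaluate φ at each world:
  0 (successors {0, 1, 2, 6}): φ is true.
  1 (successors {3, 5}): φ is true.
  2 (successors {0, 1, 3, 4}): φ is false.
  3 (successors {2, 5, 6}): φ is true.
  4 (successors {2, 3, 4, 5}): φ is false.
  5 (successors {2, 6}): φ is false.
  6 (successors {0, 2, 4, 5, 6}): φ is true.
For instance, at 4:
  At 4: r \to \Diamond q is true, \Box r \land q is false, so (r \to \Diamond q) \to (\Box r \land q) is false.
    At 4: r is true, \Diamond q is true, so r \to \Diamond q is true.
      At 4: \Diamond q requires q at some successor in {2, 3, 4, 5}.
        q holds at 3, so \Diamond q is true at 4.
    At 4: \Box r is true, q is false, so \Box r \land q is false.
      At 4: \Box r requires r at every successor {2, 3, 4, 5}.
        At 2: r is true.
        At 3: r is true.
        At 4: r is true.
        At 5: r is true.
      So \Box r is true at 4.
Satisfying worlds: {0, 1, 3, 6}

0, 1, 3, 6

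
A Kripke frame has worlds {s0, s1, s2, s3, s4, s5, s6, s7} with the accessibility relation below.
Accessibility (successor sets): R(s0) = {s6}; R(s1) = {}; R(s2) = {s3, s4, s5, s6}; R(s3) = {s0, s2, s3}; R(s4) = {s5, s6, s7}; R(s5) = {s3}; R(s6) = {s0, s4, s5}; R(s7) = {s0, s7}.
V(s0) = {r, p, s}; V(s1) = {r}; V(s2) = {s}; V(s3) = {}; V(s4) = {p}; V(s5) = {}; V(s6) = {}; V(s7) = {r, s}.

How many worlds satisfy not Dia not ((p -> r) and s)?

2

Recall that Dia ψ holds at a world iff ψ holds at some accessible world.
Let φ = not Dia not ((p -> r) and s). Evaluate φ at each world:
  s0 (successors {s6}): φ is false.
  s1 (successors ∅): φ is true.
  s2 (successors {s3, s4, s5, s6}): φ is false.
  s3 (successors {s0, s2, s3}): φ is false.
  s4 (successors {s5, s6, s7}): φ is false.
  s5 (successors {s3}): φ is false.
  s6 (successors {s0, s4, s5}): φ is false.
  s7 (successors {s0, s7}): φ is true.
For instance, at s0:
  At s0: Dia not ((p -> r) and s) is true, so not Dia not ((p -> r) and s) is false.
    At s0: Dia not ((p -> r) and s) requires not ((p -> r) and s) at some successor in {s6}.
      not ((p -> r) and s) holds at s6, so Dia not ((p -> r) and s) is true at s0.
Satisfying worlds: {s1, s7}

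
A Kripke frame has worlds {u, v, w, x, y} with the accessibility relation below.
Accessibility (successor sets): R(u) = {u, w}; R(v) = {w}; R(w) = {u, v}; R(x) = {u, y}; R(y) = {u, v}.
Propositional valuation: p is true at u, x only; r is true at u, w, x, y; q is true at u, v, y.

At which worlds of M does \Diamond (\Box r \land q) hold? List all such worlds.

Let φ = \Diamond (\Box r \land q). Evaluate φ at each world:
  u (successors {u, w}): φ is true.
  v (successors {w}): φ is false.
  w (successors {u, v}): φ is true.
  x (successors {u, y}): φ is true.
  y (successors {u, v}): φ is true.
For instance, at u:
  At u: \Diamond (\Box r \land q) requires \Box r \land q at some successor in {u, w}.
    \Box r \land q holds at u, so \Diamond (\Box r \land q) is true at u.
      At u: \Box r is true, q is true, so \Box r \land q is true.
Satisfying worlds: {u, w, x, y}

u, w, x, y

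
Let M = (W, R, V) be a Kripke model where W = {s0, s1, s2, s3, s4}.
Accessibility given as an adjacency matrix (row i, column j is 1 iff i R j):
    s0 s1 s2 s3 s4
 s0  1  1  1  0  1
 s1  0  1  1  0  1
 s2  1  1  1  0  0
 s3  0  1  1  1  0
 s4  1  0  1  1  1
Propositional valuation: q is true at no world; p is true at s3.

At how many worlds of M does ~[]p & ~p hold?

Let φ = ~[]p & ~p. Evaluate φ at each world:
  s0 (successors {s0, s1, s2, s4}): φ is true.
  s1 (successors {s1, s2, s4}): φ is true.
  s2 (successors {s0, s1, s2}): φ is true.
  s3 (successors {s1, s2, s3}): φ is false.
  s4 (successors {s0, s2, s3, s4}): φ is true.
For instance, at s3:
  At s3: ~[]p is true, ~p is false, so ~[]p & ~p is false.
    At s3: []p is false, so ~[]p is true.
      At s3: []p requires p at every successor {s1, s2, s3}.
        p fails at s1, so []p is false at s3.
Satisfying worlds: {s0, s1, s2, s4}

4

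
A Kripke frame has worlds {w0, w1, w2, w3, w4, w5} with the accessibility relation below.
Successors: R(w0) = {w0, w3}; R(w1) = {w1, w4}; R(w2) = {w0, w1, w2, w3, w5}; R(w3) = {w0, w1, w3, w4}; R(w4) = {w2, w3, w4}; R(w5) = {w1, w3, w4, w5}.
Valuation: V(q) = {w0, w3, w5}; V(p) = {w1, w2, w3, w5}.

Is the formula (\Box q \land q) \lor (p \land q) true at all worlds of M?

Recall that \Box ψ holds at a world iff ψ holds at every accessible world, and \Diamond ψ holds iff ψ holds at some accessible world.
Let φ = (\Box q \land q) \lor (p \land q). Evaluate φ at each world:
  w0 (successors {w0, w3}): φ is true.
  w1 (successors {w1, w4}): φ is false.
  w2 (successors {w0, w1, w2, w3, w5}): φ is false.
  w3 (successors {w0, w1, w3, w4}): φ is true.
  w4 (successors {w2, w3, w4}): φ is false.
  w5 (successors {w1, w3, w4, w5}): φ is true.
Detail at w1 (counterexample):
  At w1: \Box q \land q is false, p \land q is false, so (\Box q \land q) \lor (p \land q) is false.
    At w1: \Box q is false, q is false, so \Box q \land q is false.
      At w1: \Box q requires q at every successor {w1, w4}.
        q fails at w1, so \Box q is false at w1.

No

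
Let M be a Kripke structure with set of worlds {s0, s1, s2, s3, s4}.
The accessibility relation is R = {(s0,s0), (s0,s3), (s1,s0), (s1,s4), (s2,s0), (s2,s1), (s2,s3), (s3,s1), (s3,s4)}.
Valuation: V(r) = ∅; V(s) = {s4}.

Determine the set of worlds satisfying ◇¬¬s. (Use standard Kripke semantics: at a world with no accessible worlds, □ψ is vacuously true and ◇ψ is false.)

Let φ = ◇¬¬s. Evaluate φ at each world:
  s0 (successors {s0, s3}): φ is false.
  s1 (successors {s0, s4}): φ is true.
  s2 (successors {s0, s1, s3}): φ is false.
  s3 (successors {s1, s4}): φ is true.
  s4 (successors ∅): φ is false.
For instance, at s1:
  At s1: ◇¬¬s requires ¬¬s at some successor in {s0, s4}.
    ¬¬s holds at s4, so ◇¬¬s is true at s1.
Satisfying worlds: {s1, s3}

s1, s3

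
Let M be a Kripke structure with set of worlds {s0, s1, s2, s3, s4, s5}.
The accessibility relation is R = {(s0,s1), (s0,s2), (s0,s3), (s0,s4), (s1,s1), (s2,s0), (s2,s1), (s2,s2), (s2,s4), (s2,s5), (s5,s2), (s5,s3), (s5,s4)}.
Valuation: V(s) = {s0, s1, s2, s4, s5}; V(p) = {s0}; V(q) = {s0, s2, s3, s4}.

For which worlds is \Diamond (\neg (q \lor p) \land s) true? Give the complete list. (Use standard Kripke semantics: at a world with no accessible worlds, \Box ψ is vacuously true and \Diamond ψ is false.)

Let φ = \Diamond (\neg (q \lor p) \land s). Evaluate φ at each world:
  s0 (successors {s1, s2, s3, s4}): φ is true.
  s1 (successors {s1}): φ is true.
  s2 (successors {s0, s1, s2, s4, s5}): φ is true.
  s3 (successors ∅): φ is false.
  s4 (successors ∅): φ is false.
  s5 (successors {s2, s3, s4}): φ is false.
For instance, at s0:
  At s0: \Diamond (\neg (q \lor p) \land s) requires \neg (q \lor p) \land s at some successor in {s1, s2, s3, s4}.
    \neg (q \lor p) \land s holds at s1, so \Diamond (\neg (q \lor p) \land s) is true at s0.
Satisfying worlds: {s0, s1, s2}

s0, s1, s2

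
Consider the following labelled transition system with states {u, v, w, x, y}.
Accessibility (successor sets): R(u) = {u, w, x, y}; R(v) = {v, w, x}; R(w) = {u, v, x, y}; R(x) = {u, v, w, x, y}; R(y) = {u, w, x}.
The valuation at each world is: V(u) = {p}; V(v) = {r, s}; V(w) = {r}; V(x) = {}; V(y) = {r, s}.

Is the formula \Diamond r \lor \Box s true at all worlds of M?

Let φ = \Diamond r \lor \Box s. Evaluate φ at each world:
  u (successors {u, w, x, y}): φ is true.
  v (successors {v, w, x}): φ is true.
  w (successors {u, v, x, y}): φ is true.
  x (successors {u, v, w, x, y}): φ is true.
  y (successors {u, w, x}): φ is true.
For instance, at y:
  At y: \Diamond r is true, \Box s is false, so \Diamond r \lor \Box s is true.
    At y: \Diamond r requires r at some successor in {u, w, x}.
      r holds at w, so \Diamond r is true at y.
    At y: \Box s requires s at every successor {u, w, x}.
      s fails at u, so \Box s is false at y.

Yes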